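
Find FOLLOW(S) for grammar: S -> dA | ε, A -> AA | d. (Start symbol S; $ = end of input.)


$ ∈ FOLLOW(S). For each A -> αBβ: add FIRST(β)\{ε} to FOLLOW(B); if β nullable, add FOLLOW(A).
FOLLOW(S) = {$}


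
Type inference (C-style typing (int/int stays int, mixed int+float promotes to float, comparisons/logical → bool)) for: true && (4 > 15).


Operand types: bool && bool
Rule: logical operators take bool operands and yield bool
Result type: bool


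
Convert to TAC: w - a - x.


Break into single-operator statements:
t1 = w - a
t2 = t1 - x


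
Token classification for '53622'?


Pattern: digits only
Type: INTEGER_LITERAL


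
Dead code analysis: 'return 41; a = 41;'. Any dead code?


statement follows a return and is unreachable
Dead: 'a = 41'


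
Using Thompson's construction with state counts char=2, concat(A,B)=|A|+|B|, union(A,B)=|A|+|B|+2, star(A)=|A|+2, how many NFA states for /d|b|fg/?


Syntax tree has 4 char leaf(s), 2 union(s), 0 star(s)
chars contribute 4×2 = 8; each union adds +2; each star adds +2
Total: 8 + 4 + 0 = 12 states


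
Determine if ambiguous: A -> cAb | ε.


balanced c^n…b^n: each string has a unique parse
Unambiguous


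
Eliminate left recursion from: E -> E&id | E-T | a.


Left-recursive alternatives: E&id, E-T; non-recursive: a
Introduce E': E -> aE', E' -> &idE' | -TE' | ε


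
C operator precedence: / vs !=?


'/' is multiplicative (level 10); '!=' is equality (level 6)
Higher level binds tighter
'/' has higher precedence than '!='


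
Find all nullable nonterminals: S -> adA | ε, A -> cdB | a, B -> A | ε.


A nonterminal is nullable iff some alternative derives ε (directly, or every symbol in it is nullable)
Nullable: {B, S}


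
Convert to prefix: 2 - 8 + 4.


left-to-right (same/higher precedence on left): tree is (+ (- 2 8) 4)
Prefix: + - 2 8 4


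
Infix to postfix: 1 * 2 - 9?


Left to right (same or higher precedence on left)
Postfix: 1 2 * 9 -


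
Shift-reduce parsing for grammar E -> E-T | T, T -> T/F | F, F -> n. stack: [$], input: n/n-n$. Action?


no handle on stack; shift 'n'
Action: shift


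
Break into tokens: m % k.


Scan left to right, longest-match per lexeme
Tokens: ID(m), OP(%), ID(k)


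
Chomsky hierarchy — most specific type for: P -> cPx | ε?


Single nonterminal LHS, but c^n x^n is not regular
Classification: Type 2 (Context-Free)


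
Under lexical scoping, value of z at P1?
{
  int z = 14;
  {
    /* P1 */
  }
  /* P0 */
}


P1's block does not declare z; resolves to the enclosing declaration at depth 0
z = 14


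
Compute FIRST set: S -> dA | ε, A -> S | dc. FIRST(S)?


Per alternative of S: FIRST(dA) = {d}; FIRST(ε) = {ε}
FIRST(S) = {d, ε}


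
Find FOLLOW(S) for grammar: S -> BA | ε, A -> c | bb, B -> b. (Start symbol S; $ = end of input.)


$ ∈ FOLLOW(S). For each A -> αBβ: add FIRST(β)\{ε} to FOLLOW(B); if β nullable, add FOLLOW(A).
FOLLOW(S) = {$}


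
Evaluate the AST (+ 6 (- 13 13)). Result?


Evaluate inner: (- 13 13) = 0
Evaluate root: (+ 6 0) = 6
Result: 6


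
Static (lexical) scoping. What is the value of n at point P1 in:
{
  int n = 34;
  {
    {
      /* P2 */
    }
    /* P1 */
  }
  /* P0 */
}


P1's block does not declare n; resolves to the enclosing declaration at depth 0
n = 34


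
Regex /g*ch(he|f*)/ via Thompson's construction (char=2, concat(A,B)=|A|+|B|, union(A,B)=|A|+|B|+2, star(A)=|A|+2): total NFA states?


Syntax tree has 6 char leaf(s), 1 union(s), 2 star(s)
chars contribute 6×2 = 12; each union adds +2; each star adds +2
Total: 12 + 2 + 4 = 18 states


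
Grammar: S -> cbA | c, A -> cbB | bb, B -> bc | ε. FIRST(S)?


Per alternative of S: FIRST(cbA) = {c}; FIRST(c) = {c}
FIRST(S) = {c}


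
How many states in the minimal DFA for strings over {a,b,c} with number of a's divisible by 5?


Track (count of a) mod 5: states 0..4, accept at 0
Minimal DFA: 5 states


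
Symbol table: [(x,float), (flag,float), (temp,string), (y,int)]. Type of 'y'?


Lookup 'y' → type int


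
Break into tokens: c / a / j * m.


Scan left to right, longest-match per lexeme
Tokens: ID(c), OP(/), ID(a), OP(/), ID(j), OP(*), ID(m)


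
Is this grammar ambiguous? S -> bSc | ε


balanced b^n…c^n: each string has a unique parse
Unambiguous


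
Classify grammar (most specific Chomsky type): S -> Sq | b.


Left-linear: every RHS is a terminal or one nonterminal followed by a terminal
Classification: Type 3 (Regular)


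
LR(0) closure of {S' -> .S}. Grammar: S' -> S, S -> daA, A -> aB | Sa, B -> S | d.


Start: S' -> .S
For each item with dot before a nonterminal B, add B -> .γ for every B-production
Closure: [S' -> .S, S -> .daA]


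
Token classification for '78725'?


Pattern: digits only
Type: INTEGER_LITERAL


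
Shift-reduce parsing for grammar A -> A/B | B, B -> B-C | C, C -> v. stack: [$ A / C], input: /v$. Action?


'C' (not preceded by B-) is the handle for B -> C
Action: reduce (B -> C)


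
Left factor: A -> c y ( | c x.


Common prefix: 'c'
Factored: A -> c A', A' -> y ( | x


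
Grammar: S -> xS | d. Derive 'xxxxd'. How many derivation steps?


Derivation: S => xS => xxS => xxxS => xxxxS => xxxxd
Steps: 5


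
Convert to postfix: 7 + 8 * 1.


* has higher precedence, evaluate 8*1 first
Postfix: 7 8 1 * +


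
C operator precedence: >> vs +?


'+' is additive (level 9); '>>' is shift (level 8)
Higher level binds tighter
'+' has higher precedence than '>>'


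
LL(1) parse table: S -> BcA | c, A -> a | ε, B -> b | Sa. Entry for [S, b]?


For [S, b]: 'b' ∈ FIRST(BcA)
Entry: S -> BcA


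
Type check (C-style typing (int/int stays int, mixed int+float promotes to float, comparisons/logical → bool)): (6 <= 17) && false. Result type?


Operand types: bool && bool
Rule: logical operators take bool operands and yield bool
Result type: bool


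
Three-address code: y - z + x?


Break into single-operator statements:
t1 = y - z
t2 = t1 + x


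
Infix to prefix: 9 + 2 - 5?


left-to-right (same/higher precedence on left): tree is (- (+ 9 2) 5)
Prefix: - + 9 2 5


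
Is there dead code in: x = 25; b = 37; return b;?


x is assigned but never read
Dead: 'x = 25'


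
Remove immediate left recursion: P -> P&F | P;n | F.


Left-recursive alternatives: P&F, P;n; non-recursive: F
Introduce P': P -> FP', P' -> &FP' | ;nP' | ε


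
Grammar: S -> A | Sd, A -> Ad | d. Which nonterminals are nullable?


A nonterminal is nullable iff some alternative derives ε (directly, or every symbol in it is nullable)
Nullable: {}


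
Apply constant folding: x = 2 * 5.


2 * 5 = 10 at compile time
Optimized: x = 10


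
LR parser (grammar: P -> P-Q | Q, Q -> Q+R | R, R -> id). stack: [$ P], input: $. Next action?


start symbol P on stack, input exhausted
Action: accept


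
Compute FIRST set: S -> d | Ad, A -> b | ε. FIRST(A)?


Per alternative of A: FIRST(b) = {b}; FIRST(ε) = {ε}
FIRST(A) = {b, ε}


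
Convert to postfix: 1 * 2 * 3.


Left to right (same or higher precedence on left)
Postfix: 1 2 * 3 *


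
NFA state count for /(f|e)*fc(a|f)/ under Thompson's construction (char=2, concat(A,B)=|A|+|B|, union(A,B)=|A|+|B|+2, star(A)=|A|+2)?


Syntax tree has 6 char leaf(s), 2 union(s), 1 star(s)
chars contribute 6×2 = 12; each union adds +2; each star adds +2
Total: 12 + 4 + 2 = 18 states


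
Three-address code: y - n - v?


Break into single-operator statements:
t1 = y - n
t2 = t1 - v


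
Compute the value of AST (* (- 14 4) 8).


Evaluate inner: (- 14 4) = 10
Evaluate root: (* 10 8) = 80
Result: 80


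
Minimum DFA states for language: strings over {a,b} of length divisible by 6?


Track length mod 6: states 0..5, accept at 0
Minimal DFA: 6 states


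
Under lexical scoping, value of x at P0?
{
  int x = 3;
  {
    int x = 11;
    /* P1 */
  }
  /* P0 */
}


x declared in the same block as P0
x = 3


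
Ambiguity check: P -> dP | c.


right-linear, alternatives start with distinct terminals 'd' vs 'c': unique leftmost derivation
Unambiguous


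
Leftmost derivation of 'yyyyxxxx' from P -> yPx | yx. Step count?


Derivation: P => yPx => yyPxx => yyyPxxx => yyyyxxxx
Steps: 4


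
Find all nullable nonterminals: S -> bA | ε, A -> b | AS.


A nonterminal is nullable iff some alternative derives ε (directly, or every symbol in it is nullable)
Nullable: {S}


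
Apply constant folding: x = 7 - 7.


7 - 7 = 0 at compile time
Optimized: x = 0


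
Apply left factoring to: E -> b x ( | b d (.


Common prefix: 'b'
Factored: E -> b E', E' -> x ( | d (


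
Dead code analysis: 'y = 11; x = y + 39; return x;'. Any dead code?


y is read by x's definition; x is returned
No dead code


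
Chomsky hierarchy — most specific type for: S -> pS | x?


Right-linear: every RHS is a terminal or a terminal followed by one nonterminal
Classification: Type 3 (Regular)


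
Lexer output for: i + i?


Scan left to right, longest-match per lexeme
Tokens: ID(i), OP(+), ID(i)


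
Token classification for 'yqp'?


Pattern: letter/underscore followed by alphanumerics, not a keyword
Type: IDENTIFIER


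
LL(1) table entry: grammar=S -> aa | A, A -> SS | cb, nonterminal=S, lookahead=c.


For [S, c]: 'c' ∈ FIRST(A)
Entry: S -> A


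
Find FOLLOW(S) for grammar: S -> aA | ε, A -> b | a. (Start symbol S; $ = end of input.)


$ ∈ FOLLOW(S). For each A -> αBβ: add FIRST(β)\{ε} to FOLLOW(B); if β nullable, add FOLLOW(A).
FOLLOW(S) = {$}


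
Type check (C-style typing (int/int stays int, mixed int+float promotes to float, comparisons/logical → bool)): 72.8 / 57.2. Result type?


Operand types: float / float
Rule: mixed int/float promotes to float; int/int stays int
Result type: float


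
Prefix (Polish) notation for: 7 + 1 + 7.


left-to-right (same/higher precedence on left): tree is (+ (+ 7 1) 7)
Prefix: + + 7 1 7


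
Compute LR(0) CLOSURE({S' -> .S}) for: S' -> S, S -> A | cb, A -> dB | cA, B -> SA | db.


Start: S' -> .S
For each item with dot before a nonterminal B, add B -> .γ for every B-production
Closure: [S' -> .S, S -> .A, S -> .cb, A -> .dB, A -> .cA]


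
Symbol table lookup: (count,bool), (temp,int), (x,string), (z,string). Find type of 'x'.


Lookup 'x' → type string


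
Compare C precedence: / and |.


'/' is multiplicative (level 10); '|' is bitwise OR (level 3)
Higher level binds tighter
'/' has higher precedence than '|'


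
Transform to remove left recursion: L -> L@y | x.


Left-recursive alternatives: L@y; non-recursive: x
Introduce L': L -> xL', L' -> @yL' | ε


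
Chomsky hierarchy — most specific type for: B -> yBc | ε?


Single nonterminal LHS, but y^n c^n is not regular
Classification: Type 2 (Context-Free)


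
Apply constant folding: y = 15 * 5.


15 * 5 = 75 at compile time
Optimized: y = 75


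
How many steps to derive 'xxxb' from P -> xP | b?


Derivation: P => xP => xxP => xxxP => xxxb
Steps: 4


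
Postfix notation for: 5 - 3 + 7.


Left to right (same or higher precedence on left)
Postfix: 5 3 - 7 +


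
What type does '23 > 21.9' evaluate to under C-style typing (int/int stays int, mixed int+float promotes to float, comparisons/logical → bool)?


Operand types: int > float
Rule: comparison yields bool
Result type: bool


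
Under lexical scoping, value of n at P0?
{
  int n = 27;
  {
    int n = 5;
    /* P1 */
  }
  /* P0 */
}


n declared in the same block as P0
n = 27


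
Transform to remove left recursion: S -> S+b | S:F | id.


Left-recursive alternatives: S+b, S:F; non-recursive: id
Introduce S': S -> idS', S' -> +bS' | :FS' | ε


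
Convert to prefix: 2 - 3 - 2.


left-to-right (same/higher precedence on left): tree is (- (- 2 3) 2)
Prefix: - - 2 3 2


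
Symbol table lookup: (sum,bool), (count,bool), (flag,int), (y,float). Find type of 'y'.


Lookup 'y' → type float


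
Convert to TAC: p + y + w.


Break into single-operator statements:
t1 = p + y
t2 = t1 + w


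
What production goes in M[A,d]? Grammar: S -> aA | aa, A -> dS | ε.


For [A, d]: 'd' ∈ FIRST(dS)
Entry: A -> dS


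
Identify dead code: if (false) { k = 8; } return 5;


condition is constant false, so the whole block is unreachable
Dead: 'if (false) { k = 8; }'


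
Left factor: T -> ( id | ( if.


Common prefix: '('
Factored: T -> ( T', T' -> id | if


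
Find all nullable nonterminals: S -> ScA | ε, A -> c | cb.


A nonterminal is nullable iff some alternative derives ε (directly, or every symbol in it is nullable)
Nullable: {S}


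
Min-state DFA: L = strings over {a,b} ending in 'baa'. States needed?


Track the longest suffix of input matching a prefix of 'baa': 4 classes (prefixes of length 0..3)
Minimal DFA: 4 states


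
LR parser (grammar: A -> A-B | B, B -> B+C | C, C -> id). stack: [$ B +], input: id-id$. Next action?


no handle; shift 'id'
Action: shift


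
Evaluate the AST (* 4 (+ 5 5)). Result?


Evaluate inner: (+ 5 5) = 10
Evaluate root: (* 4 10) = 40
Result: 40


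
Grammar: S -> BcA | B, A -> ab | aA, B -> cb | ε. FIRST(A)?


Per alternative of A: FIRST(ab) = {a}; FIRST(aA) = {a}
FIRST(A) = {a}


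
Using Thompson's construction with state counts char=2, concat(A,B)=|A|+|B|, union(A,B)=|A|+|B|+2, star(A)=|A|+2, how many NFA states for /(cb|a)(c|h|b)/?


Syntax tree has 6 char leaf(s), 3 union(s), 0 star(s)
chars contribute 6×2 = 12; each union adds +2; each star adds +2
Total: 12 + 6 + 0 = 18 states


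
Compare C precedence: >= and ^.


'>=' is relational (level 7); '^' is bitwise XOR (level 4)
Higher level binds tighter
'>=' has higher precedence than '^'


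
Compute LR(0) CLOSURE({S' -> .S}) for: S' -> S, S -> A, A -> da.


Start: S' -> .S
For each item with dot before a nonterminal B, add B -> .γ for every B-production
Closure: [S' -> .S, S -> .A, A -> .da]


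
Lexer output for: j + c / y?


Scan left to right, longest-match per lexeme
Tokens: ID(j), OP(+), ID(c), OP(/), ID(y)


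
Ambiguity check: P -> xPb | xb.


balanced x^n…b^n: each string has a unique parse
Unambiguous


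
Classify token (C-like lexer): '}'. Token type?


Pattern: delimiter/punctuation
Type: PUNCTUATION


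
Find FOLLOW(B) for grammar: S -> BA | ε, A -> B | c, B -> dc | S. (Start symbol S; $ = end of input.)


$ ∈ FOLLOW(S). For each A -> αBβ: add FIRST(β)\{ε} to FOLLOW(B); if β nullable, add FOLLOW(A).
FOLLOW(B) = {$, c, d}


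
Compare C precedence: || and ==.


'==' is equality (level 6); '||' is logical OR (level 1)
Higher level binds tighter
'==' has higher precedence than '||'


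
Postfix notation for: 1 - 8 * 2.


* has higher precedence, evaluate 8*2 first
Postfix: 1 8 2 * -


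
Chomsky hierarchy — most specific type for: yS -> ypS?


LHS has context (more than one symbol) and |LHS| ≤ |RHS|
Classification: Type 1 (Context-Sensitive)


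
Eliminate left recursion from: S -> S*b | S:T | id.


Left-recursive alternatives: S*b, S:T; non-recursive: id
Introduce S': S -> idS', S' -> *bS' | :TS' | ε


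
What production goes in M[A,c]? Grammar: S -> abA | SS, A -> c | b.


For [A, c]: 'c' ∈ FIRST(c)
Entry: A -> c


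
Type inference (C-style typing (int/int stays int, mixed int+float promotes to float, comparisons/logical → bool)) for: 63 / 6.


Operand types: int / int
Rule: mixed int/float promotes to float; int/int stays int
Result type: int


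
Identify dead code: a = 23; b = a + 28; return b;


a is read by b's definition; b is returned
No dead code


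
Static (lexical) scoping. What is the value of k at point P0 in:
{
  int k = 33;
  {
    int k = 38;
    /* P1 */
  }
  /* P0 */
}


k declared in the same block as P0
k = 33


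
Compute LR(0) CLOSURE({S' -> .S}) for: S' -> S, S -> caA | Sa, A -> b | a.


Start: S' -> .S
For each item with dot before a nonterminal B, add B -> .γ for every B-production
Closure: [S' -> .S, S -> .caA, S -> .Sa]


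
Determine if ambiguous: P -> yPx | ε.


balanced y^n…x^n: each string has a unique parse
Unambiguous


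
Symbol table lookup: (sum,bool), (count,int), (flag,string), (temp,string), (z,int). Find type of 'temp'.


Lookup 'temp' → type string


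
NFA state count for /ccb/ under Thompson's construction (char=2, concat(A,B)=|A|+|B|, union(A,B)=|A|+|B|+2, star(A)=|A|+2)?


Syntax tree has 3 char leaf(s), 0 union(s), 0 star(s)
chars contribute 3×2 = 6; each union adds +2; each star adds +2
Total: 6 + 0 + 0 = 6 states


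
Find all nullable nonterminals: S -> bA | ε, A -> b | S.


A nonterminal is nullable iff some alternative derives ε (directly, or every symbol in it is nullable)
Nullable: {A, S}


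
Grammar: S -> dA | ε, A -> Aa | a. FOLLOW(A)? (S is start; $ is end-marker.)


$ ∈ FOLLOW(S). For each A -> αBβ: add FIRST(β)\{ε} to FOLLOW(B); if β nullable, add FOLLOW(A).
FOLLOW(A) = {$, a}


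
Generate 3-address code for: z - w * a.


Break into single-operator statements:
t1 = w * a
t2 = z - t1


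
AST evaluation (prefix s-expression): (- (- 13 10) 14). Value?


Evaluate inner: (- 13 10) = 3
Evaluate root: (- 3 14) = -11
Result: -11


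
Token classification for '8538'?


Pattern: digits only
Type: INTEGER_LITERAL


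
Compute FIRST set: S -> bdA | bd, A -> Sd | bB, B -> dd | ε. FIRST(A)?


Per alternative of A: FIRST(Sd) = {b}; FIRST(bB) = {b}
FIRST(A) = {b}


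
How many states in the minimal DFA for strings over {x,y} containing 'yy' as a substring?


KMP-style automaton: 2 progress states + 1 absorbing accept = 3
Minimal DFA: 3 states


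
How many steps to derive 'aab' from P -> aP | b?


Derivation: P => aP => aaP => aab
Steps: 3


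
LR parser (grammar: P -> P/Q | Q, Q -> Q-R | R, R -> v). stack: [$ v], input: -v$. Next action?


'v' on top is the handle for R -> v
Action: reduce (R -> v)


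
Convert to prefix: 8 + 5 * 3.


'*' binds tighter: tree is (+ 8 (* 5 3))
Prefix: + 8 * 5 3


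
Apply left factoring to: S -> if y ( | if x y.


Common prefix: 'if'
Factored: S -> if S', S' -> y ( | x y


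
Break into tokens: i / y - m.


Scan left to right, longest-match per lexeme
Tokens: ID(i), OP(/), ID(y), OP(-), ID(m)


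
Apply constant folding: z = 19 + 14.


19 + 14 = 33 at compile time
Optimized: z = 33


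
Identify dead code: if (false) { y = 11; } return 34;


condition is constant false, so the whole block is unreachable
Dead: 'if (false) { y = 11; }'


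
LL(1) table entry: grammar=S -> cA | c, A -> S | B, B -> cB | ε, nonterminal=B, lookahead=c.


For [B, c]: 'c' ∈ FIRST(cB)
Entry: B -> cB


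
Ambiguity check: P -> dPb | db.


balanced d^n…b^n: each string has a unique parse
Unambiguous


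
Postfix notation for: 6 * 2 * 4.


Left to right (same or higher precedence on left)
Postfix: 6 2 * 4 *


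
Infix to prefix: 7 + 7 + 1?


left-to-right (same/higher precedence on left): tree is (+ (+ 7 7) 1)
Prefix: + + 7 7 1


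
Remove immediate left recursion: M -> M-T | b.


Left-recursive alternatives: M-T; non-recursive: b
Introduce M': M -> bM', M' -> -TM' | ε


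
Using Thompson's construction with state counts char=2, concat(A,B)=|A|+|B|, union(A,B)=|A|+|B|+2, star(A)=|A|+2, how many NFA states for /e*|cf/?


Syntax tree has 3 char leaf(s), 1 union(s), 1 star(s)
chars contribute 3×2 = 6; each union adds +2; each star adds +2
Total: 6 + 2 + 2 = 10 states


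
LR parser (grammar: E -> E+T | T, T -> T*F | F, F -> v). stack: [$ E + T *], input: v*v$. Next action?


no handle; shift 'v'
Action: shift


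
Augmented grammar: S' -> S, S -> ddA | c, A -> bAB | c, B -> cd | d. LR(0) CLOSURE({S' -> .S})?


Start: S' -> .S
For each item with dot before a nonterminal B, add B -> .γ for every B-production
Closure: [S' -> .S, S -> .ddA, S -> .c]


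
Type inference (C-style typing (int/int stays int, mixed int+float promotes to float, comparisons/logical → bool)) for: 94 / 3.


Operand types: int / int
Rule: mixed int/float promotes to float; int/int stays int
Result type: int


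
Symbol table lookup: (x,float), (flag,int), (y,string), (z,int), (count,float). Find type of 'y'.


Lookup 'y' → type string


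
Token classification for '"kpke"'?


Pattern: double-quoted sequence
Type: STRING_LITERAL


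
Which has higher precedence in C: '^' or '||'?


'^' is bitwise XOR (level 4); '||' is logical OR (level 1)
Higher level binds tighter
'^' has higher precedence than '||'


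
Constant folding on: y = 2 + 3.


2 + 3 = 5 at compile time
Optimized: y = 5


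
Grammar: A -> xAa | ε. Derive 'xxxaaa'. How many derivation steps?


Derivation: A => xAa => xxAaa => xxxAaaa => xxxaaa
Steps: 4


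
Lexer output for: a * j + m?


Scan left to right, longest-match per lexeme
Tokens: ID(a), OP(*), ID(j), OP(+), ID(m)


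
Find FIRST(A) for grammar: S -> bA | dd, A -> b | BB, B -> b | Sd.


Per alternative of A: FIRST(b) = {b}; FIRST(BB) = {b, d}
FIRST(A) = {b, d}


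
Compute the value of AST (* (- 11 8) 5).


Evaluate inner: (- 11 8) = 3
Evaluate root: (* 3 5) = 15
Result: 15


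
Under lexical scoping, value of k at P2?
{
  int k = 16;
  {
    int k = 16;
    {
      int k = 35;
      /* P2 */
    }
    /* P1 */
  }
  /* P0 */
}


k declared in the same block as P2
k = 35


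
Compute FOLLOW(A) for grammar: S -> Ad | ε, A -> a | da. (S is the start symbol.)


$ ∈ FOLLOW(S). For each A -> αBβ: add FIRST(β)\{ε} to FOLLOW(B); if β nullable, add FOLLOW(A).
FOLLOW(A) = {d}


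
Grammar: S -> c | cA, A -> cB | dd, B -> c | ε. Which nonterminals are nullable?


A nonterminal is nullable iff some alternative derives ε (directly, or every symbol in it is nullable)
Nullable: {B}


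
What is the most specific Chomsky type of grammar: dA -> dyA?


LHS has context (more than one symbol) and |LHS| ≤ |RHS|
Classification: Type 1 (Context-Sensitive)


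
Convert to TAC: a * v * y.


Break into single-operator statements:
t1 = a * v
t2 = t1 * y


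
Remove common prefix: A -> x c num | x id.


Common prefix: 'x'
Factored: A -> x A', A' -> c num | id


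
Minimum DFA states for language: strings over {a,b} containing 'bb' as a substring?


KMP-style automaton: 2 progress states + 1 absorbing accept = 3
Minimal DFA: 3 states


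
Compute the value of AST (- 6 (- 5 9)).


Evaluate inner: (- 5 9) = -4
Evaluate root: (- 6 -4) = 10
Result: 10


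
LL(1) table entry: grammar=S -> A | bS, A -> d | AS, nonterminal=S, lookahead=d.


For [S, d]: 'd' ∈ FIRST(A)
Entry: S -> A


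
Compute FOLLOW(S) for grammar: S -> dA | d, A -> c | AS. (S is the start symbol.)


$ ∈ FOLLOW(S). For each A -> αBβ: add FIRST(β)\{ε} to FOLLOW(B); if β nullable, add FOLLOW(A).
FOLLOW(S) = {$, d}


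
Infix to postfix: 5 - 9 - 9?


Left to right (same or higher precedence on left)
Postfix: 5 9 - 9 -


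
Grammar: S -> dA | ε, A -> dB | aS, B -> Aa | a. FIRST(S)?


Per alternative of S: FIRST(dA) = {d}; FIRST(ε) = {ε}
FIRST(S) = {d, ε}


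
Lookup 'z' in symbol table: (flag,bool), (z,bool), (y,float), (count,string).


Lookup 'z' → type bool


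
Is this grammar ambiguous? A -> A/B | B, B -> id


precedence layered via separate nonterminal B: deterministic
Unambiguous


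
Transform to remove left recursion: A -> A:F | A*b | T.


Left-recursive alternatives: A:F, A*b; non-recursive: T
Introduce A': A -> TA', A' -> :FA' | *bA' | ε


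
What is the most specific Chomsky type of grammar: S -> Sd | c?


Left-linear: every RHS is a terminal or one nonterminal followed by a terminal
Classification: Type 3 (Regular)


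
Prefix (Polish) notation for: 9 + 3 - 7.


left-to-right (same/higher precedence on left): tree is (- (+ 9 3) 7)
Prefix: - + 9 3 7


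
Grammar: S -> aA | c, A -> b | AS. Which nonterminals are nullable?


A nonterminal is nullable iff some alternative derives ε (directly, or every symbol in it is nullable)
Nullable: {}


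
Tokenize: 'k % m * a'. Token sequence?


Scan left to right, longest-match per lexeme
Tokens: ID(k), OP(%), ID(m), OP(*), ID(a)


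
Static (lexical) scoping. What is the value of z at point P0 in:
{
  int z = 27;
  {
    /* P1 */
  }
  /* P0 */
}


z declared in the same block as P0
z = 27


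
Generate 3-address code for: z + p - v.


Break into single-operator statements:
t1 = z + p
t2 = t1 - v


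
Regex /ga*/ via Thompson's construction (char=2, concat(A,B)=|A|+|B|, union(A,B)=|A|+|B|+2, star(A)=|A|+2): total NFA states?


Syntax tree has 2 char leaf(s), 0 union(s), 1 star(s)
chars contribute 2×2 = 4; each union adds +2; each star adds +2
Total: 4 + 0 + 2 = 6 states


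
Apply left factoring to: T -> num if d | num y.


Common prefix: 'num'
Factored: T -> num T', T' -> if d | y


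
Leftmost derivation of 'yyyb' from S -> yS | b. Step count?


Derivation: S => yS => yyS => yyyS => yyyb
Steps: 4


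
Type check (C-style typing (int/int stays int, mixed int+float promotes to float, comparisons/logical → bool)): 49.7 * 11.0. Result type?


Operand types: float * float
Rule: mixed int/float promotes to float; int/int stays int
Result type: float


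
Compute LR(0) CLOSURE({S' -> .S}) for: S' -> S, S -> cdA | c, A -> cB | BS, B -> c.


Start: S' -> .S
For each item with dot before a nonterminal B, add B -> .γ for every B-production
Closure: [S' -> .S, S -> .cdA, S -> .c]


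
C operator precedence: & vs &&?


'&' is bitwise AND (level 5); '&&' is logical AND (level 2)
Higher level binds tighter
'&' has higher precedence than '&&'


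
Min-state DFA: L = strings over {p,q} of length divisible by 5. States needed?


Track length mod 5: states 0..4, accept at 0
Minimal DFA: 5 states


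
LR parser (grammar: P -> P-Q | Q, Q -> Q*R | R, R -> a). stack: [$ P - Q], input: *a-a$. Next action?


'*' can extend Q; shift to build Q -> Q*R
Action: shift


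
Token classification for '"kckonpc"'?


Pattern: double-quoted sequence
Type: STRING_LITERAL


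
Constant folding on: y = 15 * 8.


15 * 8 = 120 at compile time
Optimized: y = 120


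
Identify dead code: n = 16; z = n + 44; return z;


n is read by z's definition; z is returned
No dead code


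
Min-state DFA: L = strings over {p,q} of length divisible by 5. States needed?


Track length mod 5: states 0..4, accept at 0
Minimal DFA: 5 states


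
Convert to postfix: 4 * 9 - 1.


Left to right (same or higher precedence on left)
Postfix: 4 9 * 1 -


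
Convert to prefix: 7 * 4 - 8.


left-to-right (same/higher precedence on left): tree is (- (* 7 4) 8)
Prefix: - * 7 4 8


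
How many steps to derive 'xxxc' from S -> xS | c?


Derivation: S => xS => xxS => xxxS => xxxc
Steps: 4


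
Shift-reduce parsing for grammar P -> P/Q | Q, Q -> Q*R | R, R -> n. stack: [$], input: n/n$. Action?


no handle on stack; shift 'n'
Action: shift


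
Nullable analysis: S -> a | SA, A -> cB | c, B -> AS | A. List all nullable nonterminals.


A nonterminal is nullable iff some alternative derives ε (directly, or every symbol in it is nullable)
Nullable: {}


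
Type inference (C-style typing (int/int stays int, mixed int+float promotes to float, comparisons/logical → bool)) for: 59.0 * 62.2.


Operand types: float * float
Rule: mixed int/float promotes to float; int/int stays int
Result type: float


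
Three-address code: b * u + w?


Break into single-operator statements:
t1 = b * u
t2 = t1 + w


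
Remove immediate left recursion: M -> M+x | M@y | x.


Left-recursive alternatives: M+x, M@y; non-recursive: x
Introduce M': M -> xM', M' -> +xM' | @yM' | ε


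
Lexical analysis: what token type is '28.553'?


Pattern: digits with a decimal point
Type: FLOAT_LITERAL


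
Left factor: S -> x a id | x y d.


Common prefix: 'x'
Factored: S -> x S', S' -> a id | y d


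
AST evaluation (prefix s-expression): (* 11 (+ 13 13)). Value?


Evaluate inner: (+ 13 13) = 26
Evaluate root: (* 11 26) = 286
Result: 286


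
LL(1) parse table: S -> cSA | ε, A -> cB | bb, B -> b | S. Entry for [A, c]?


For [A, c]: 'c' ∈ FIRST(cB)
Entry: A -> cB


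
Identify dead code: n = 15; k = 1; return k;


n is assigned but never read
Dead: 'n = 15'


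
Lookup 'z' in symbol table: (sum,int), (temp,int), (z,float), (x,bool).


Lookup 'z' → type float


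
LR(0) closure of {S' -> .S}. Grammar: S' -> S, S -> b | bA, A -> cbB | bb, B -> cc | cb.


Start: S' -> .S
For each item with dot before a nonterminal B, add B -> .γ for every B-production
Closure: [S' -> .S, S -> .b, S -> .bA]


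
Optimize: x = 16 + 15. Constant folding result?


16 + 15 = 31 at compile time
Optimized: x = 31


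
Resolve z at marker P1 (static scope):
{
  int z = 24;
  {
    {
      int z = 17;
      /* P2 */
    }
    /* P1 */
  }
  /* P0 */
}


P1's block does not declare z; resolves to the enclosing declaration at depth 0
z = 24


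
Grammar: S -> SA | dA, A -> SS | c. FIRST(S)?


Per alternative of S: FIRST(SA) = {d}; FIRST(dA) = {d}
FIRST(S) = {d}


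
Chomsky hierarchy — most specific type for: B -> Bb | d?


Left-linear: every RHS is a terminal or one nonterminal followed by a terminal
Classification: Type 3 (Regular)


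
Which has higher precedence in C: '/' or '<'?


'/' is multiplicative (level 10); '<' is relational (level 7)
Higher level binds tighter
'/' has higher precedence than '<'


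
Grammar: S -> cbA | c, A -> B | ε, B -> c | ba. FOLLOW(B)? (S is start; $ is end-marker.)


$ ∈ FOLLOW(S). For each A -> αBβ: add FIRST(β)\{ε} to FOLLOW(B); if β nullable, add FOLLOW(A).
FOLLOW(B) = {$}


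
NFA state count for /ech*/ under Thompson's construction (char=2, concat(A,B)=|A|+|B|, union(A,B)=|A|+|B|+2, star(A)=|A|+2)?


Syntax tree has 3 char leaf(s), 0 union(s), 1 star(s)
chars contribute 3×2 = 6; each union adds +2; each star adds +2
Total: 6 + 0 + 2 = 8 states


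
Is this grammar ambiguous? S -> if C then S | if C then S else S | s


dangling else: 'if C then if C then s else s' parses two ways
Ambiguous


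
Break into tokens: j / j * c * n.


Scan left to right, longest-match per lexeme
Tokens: ID(j), OP(/), ID(j), OP(*), ID(c), OP(*), ID(n)


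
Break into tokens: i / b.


Scan left to right, longest-match per lexeme
Tokens: ID(i), OP(/), ID(b)


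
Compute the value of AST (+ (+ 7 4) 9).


Evaluate inner: (+ 7 4) = 11
Evaluate root: (+ 11 9) = 20
Result: 20


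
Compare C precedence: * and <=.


'*' is multiplicative (level 10); '<=' is relational (level 7)
Higher level binds tighter
'*' has higher precedence than '<='


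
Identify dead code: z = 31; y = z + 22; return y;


z is read by y's definition; y is returned
No dead code


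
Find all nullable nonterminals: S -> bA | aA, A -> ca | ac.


A nonterminal is nullable iff some alternative derives ε (directly, or every symbol in it is nullable)
Nullable: {}


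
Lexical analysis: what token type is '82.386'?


Pattern: digits with a decimal point
Type: FLOAT_LITERAL


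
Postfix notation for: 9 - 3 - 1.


Left to right (same or higher precedence on left)
Postfix: 9 3 - 1 -


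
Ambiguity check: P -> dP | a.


right-linear, alternatives start with distinct terminals 'd' vs 'a': unique leftmost derivation
Unambiguous


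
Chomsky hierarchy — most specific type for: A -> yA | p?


Right-linear: every RHS is a terminal or a terminal followed by one nonterminal
Classification: Type 3 (Regular)


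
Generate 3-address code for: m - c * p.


Break into single-operator statements:
t1 = c * p
t2 = m - t1


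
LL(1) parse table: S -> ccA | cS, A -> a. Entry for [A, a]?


For [A, a]: 'a' ∈ FIRST(a)
Entry: A -> a


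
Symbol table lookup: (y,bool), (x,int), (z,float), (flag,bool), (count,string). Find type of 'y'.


Lookup 'y' → type bool


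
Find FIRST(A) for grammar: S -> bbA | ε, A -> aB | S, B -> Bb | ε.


Per alternative of A: FIRST(aB) = {a}; FIRST(S) = {b, ε}
FIRST(A) = {a, b, ε}


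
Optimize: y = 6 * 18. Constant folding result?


6 * 18 = 108 at compile time
Optimized: y = 108


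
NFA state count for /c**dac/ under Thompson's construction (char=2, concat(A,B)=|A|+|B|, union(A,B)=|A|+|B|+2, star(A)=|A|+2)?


Syntax tree has 4 char leaf(s), 0 union(s), 2 star(s)
chars contribute 4×2 = 8; each union adds +2; each star adds +2
Total: 8 + 0 + 4 = 12 states


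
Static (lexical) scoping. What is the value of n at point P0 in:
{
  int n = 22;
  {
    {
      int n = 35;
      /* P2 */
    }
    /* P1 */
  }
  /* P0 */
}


n declared in the same block as P0
n = 22


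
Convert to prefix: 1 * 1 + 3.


left-to-right (same/higher precedence on left): tree is (+ (* 1 1) 3)
Prefix: + * 1 1 3


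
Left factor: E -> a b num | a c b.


Common prefix: 'a'
Factored: E -> a E', E' -> b num | c b


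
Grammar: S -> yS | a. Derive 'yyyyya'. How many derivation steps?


Derivation: S => yS => yyS => yyyS => yyyyS => yyyyyS => yyyyya
Steps: 6


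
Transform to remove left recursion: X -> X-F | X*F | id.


Left-recursive alternatives: X-F, X*F; non-recursive: id
Introduce X': X -> idX', X' -> -FX' | *FX' | ε


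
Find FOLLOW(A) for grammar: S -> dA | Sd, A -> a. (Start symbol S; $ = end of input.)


$ ∈ FOLLOW(S). For each A -> αBβ: add FIRST(β)\{ε} to FOLLOW(B); if β nullable, add FOLLOW(A).
FOLLOW(A) = {$, d}


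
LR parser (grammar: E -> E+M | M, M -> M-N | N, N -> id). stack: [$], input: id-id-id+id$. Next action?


no handle on stack; shift 'id'
Action: shift


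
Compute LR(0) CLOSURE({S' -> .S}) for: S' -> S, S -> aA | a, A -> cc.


Start: S' -> .S
For each item with dot before a nonterminal B, add B -> .γ for every B-production
Closure: [S' -> .S, S -> .aA, S -> .a]


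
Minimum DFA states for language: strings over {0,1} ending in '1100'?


Track the longest suffix of input matching a prefix of '1100': 5 classes (prefixes of length 0..4)
Minimal DFA: 5 states


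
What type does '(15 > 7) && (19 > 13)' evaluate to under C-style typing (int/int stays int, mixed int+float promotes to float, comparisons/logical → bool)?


Operand types: bool && bool
Rule: logical operators take bool operands and yield bool
Result type: bool


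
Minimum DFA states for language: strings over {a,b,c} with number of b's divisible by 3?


Track (count of b) mod 3: states 0..2, accept at 0
Minimal DFA: 3 states


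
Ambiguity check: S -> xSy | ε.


balanced x^n…y^n: each string has a unique parse
Unambiguous


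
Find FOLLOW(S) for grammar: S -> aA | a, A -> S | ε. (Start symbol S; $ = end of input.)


$ ∈ FOLLOW(S). For each A -> αBβ: add FIRST(β)\{ε} to FOLLOW(B); if β nullable, add FOLLOW(A).
FOLLOW(S) = {$}


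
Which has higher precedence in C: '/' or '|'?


'/' is multiplicative (level 10); '|' is bitwise OR (level 3)
Higher level binds tighter
'/' has higher precedence than '|'


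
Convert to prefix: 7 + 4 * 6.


'*' binds tighter: tree is (+ 7 (* 4 6))
Prefix: + 7 * 4 6


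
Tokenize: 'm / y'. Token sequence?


Scan left to right, longest-match per lexeme
Tokens: ID(m), OP(/), ID(y)


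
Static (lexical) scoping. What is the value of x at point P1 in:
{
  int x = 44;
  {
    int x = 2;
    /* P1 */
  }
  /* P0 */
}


x declared in the same block as P1
x = 2


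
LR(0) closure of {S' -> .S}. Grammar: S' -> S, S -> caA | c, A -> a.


Start: S' -> .S
For each item with dot before a nonterminal B, add B -> .γ for every B-production
Closure: [S' -> .S, S -> .caA, S -> .c]


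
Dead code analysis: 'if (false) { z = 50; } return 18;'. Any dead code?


condition is constant false, so the whole block is unreachable
Dead: 'if (false) { z = 50; }'


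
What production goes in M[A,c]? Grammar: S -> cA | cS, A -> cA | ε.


For [A, c]: 'c' ∈ FIRST(cA)
Entry: A -> cA


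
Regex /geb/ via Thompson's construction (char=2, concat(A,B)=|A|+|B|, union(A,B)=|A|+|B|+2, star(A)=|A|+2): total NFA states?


Syntax tree has 3 char leaf(s), 0 union(s), 0 star(s)
chars contribute 3×2 = 6; each union adds +2; each star adds +2
Total: 6 + 0 + 0 = 6 states


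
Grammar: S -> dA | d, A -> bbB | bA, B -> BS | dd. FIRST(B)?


Per alternative of B: FIRST(BS) = {d}; FIRST(dd) = {d}
FIRST(B) = {d}


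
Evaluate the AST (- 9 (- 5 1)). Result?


Evaluate inner: (- 5 1) = 4
Evaluate root: (- 9 4) = 5
Result: 5


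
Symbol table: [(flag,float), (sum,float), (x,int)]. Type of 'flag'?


Lookup 'flag' → type float


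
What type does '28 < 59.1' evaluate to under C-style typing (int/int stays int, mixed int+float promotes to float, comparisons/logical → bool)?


Operand types: int < float
Rule: comparison yields bool
Result type: bool


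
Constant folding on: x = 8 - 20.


8 - 20 = -12 at compile time
Optimized: x = -12


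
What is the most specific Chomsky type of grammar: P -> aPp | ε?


Single nonterminal LHS, but a^n p^n is not regular
Classification: Type 2 (Context-Free)


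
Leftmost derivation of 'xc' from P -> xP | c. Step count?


Derivation: P => xP => xc
Steps: 2


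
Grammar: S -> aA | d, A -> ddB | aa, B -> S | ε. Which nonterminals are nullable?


A nonterminal is nullable iff some alternative derives ε (directly, or every symbol in it is nullable)
Nullable: {B}


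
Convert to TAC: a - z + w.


Break into single-operator statements:
t1 = a - z
t2 = t1 + w


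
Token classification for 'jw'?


Pattern: letter/underscore followed by alphanumerics, not a keyword
Type: IDENTIFIER


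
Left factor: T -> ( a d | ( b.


Common prefix: '('
Factored: T -> ( T', T' -> a d | b


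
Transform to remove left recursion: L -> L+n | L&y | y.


Left-recursive alternatives: L+n, L&y; non-recursive: y
Introduce L': L -> yL', L' -> +nL' | &yL' | ε


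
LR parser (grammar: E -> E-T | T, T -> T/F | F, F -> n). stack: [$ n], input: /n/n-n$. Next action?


'n' on top is the handle for F -> n
Action: reduce (F -> n)


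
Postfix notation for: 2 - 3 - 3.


Left to right (same or higher precedence on left)
Postfix: 2 3 - 3 -


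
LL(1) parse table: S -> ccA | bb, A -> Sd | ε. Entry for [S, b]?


For [S, b]: 'b' ∈ FIRST(bb)
Entry: S -> bb


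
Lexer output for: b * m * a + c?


Scan left to right, longest-match per lexeme
Tokens: ID(b), OP(*), ID(m), OP(*), ID(a), OP(+), ID(c)


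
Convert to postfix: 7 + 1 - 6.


Left to right (same or higher precedence on left)
Postfix: 7 1 + 6 -


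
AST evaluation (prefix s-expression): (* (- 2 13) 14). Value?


Evaluate inner: (- 2 13) = -11
Evaluate root: (* -11 14) = -154
Result: -154


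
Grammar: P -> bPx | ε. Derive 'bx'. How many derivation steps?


Derivation: P => bPx => bx
Steps: 2


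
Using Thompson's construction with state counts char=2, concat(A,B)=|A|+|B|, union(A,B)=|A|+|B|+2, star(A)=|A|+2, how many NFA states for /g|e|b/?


Syntax tree has 3 char leaf(s), 2 union(s), 0 star(s)
chars contribute 3×2 = 6; each union adds +2; each star adds +2
Total: 6 + 4 + 0 = 10 states
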